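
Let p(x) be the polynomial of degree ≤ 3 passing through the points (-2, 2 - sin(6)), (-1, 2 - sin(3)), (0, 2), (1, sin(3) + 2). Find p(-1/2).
-5*sin(3)/8 + sin(6)/16 + 2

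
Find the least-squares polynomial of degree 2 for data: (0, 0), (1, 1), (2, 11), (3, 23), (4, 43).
-2/7 + (-22/35)x + (20/7)x²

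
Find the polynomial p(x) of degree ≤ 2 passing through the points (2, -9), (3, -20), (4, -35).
-2*x**2 - x + 1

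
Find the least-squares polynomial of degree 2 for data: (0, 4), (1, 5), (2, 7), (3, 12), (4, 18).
142/35 + (-3/14)x + (13/14)x²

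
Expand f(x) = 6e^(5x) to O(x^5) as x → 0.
6 + 30*x + 75*x**2 + 125*x**3 + 625*x**4/4 + O(x**5)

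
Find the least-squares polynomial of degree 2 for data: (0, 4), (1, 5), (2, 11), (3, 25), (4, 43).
4 + (-11/5)x + (3)x²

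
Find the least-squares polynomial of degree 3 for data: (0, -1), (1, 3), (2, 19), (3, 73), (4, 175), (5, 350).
-53/63 + (101/54)x + (-467/252)x² + (335/108)x³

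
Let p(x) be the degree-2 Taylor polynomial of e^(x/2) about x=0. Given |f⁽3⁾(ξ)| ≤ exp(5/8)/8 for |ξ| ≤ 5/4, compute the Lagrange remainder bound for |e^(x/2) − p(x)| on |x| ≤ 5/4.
125*exp(5/8)/3072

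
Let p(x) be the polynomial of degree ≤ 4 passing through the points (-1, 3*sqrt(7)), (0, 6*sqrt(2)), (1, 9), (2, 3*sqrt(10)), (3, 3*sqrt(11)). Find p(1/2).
-15*sqrt(10)/32 - 15*sqrt(7)/128 + 9*sqrt(11)/128 + 45*sqrt(2)/16 + 405/64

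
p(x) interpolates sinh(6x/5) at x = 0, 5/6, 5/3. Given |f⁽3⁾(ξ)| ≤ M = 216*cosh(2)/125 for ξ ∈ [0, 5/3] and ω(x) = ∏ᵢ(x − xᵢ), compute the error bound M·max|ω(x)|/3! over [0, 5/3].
sqrt(3)*cosh(2)/27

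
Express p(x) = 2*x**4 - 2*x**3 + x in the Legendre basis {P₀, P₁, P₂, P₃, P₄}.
(2/5)P₀ + (-1/5)P₁ + (8/7)P₂ + (-4/5)P₃ + (16/35)P₄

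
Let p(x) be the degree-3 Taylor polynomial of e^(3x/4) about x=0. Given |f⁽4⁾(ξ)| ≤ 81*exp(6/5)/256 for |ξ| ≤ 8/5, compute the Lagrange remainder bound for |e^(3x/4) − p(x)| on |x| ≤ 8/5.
54*exp(6/5)/625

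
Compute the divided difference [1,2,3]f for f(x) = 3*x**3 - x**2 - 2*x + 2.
17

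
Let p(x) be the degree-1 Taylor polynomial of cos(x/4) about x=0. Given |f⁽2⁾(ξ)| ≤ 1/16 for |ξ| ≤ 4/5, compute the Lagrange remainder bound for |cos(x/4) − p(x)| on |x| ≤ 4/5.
1/50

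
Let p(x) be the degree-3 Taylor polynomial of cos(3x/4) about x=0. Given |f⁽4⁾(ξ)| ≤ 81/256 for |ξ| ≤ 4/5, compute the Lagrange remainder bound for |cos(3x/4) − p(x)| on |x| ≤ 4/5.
27/5000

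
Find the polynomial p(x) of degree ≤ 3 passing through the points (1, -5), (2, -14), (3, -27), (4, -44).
-2*x**2 - 3*x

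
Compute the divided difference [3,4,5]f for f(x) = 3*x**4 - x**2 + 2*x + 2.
290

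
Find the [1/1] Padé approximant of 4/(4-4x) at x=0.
1/(1 - x)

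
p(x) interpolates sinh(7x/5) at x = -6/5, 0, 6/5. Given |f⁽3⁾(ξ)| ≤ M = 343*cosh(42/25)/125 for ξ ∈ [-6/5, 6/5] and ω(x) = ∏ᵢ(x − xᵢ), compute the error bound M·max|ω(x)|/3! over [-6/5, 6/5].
2744*sqrt(3)*cosh(42/25)/15625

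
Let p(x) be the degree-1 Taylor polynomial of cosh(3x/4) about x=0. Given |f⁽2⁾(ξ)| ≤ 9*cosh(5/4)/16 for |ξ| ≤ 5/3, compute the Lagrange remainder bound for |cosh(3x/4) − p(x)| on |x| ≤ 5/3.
25*cosh(5/4)/32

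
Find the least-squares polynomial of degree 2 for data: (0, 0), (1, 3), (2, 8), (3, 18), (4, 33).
12/35 + (-13/70)x + (29/14)x²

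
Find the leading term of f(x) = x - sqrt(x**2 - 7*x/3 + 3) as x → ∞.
7/6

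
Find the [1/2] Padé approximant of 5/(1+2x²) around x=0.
5/(2*x**2 + 1)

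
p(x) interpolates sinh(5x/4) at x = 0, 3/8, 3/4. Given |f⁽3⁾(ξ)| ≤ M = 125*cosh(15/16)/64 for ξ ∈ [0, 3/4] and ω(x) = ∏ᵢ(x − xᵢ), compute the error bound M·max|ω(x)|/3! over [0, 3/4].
125*sqrt(3)*cosh(15/16)/32768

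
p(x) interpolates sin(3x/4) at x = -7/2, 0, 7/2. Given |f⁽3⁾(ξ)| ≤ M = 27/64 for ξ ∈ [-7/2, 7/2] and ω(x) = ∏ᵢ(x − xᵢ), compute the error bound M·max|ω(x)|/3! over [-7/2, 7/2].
343*sqrt(3)/512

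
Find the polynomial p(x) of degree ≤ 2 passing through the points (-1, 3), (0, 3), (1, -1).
-2*x**2 - 2*x + 3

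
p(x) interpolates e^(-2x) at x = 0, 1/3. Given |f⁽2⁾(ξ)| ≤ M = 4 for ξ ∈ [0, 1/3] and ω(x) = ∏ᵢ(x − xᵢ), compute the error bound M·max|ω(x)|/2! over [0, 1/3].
1/18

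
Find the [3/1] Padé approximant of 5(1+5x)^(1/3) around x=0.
(-625*x**3/81 + 125*x**2/9 + 25*x + 5)/(10*x/3 + 1)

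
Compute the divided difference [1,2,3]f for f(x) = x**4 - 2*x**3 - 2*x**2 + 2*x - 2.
11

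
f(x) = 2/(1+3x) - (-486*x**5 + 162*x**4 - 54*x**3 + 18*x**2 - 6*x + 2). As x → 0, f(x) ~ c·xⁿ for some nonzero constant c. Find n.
6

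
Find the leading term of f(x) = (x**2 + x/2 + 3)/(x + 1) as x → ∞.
x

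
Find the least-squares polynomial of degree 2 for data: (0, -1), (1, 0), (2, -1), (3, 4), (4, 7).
-27/35 + (-6/7)x + (5/7)x²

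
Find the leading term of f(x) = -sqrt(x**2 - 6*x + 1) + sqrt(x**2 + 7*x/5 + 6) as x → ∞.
37/10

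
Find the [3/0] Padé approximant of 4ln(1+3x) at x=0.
6*x*(6*x**2 - 3*x + 2)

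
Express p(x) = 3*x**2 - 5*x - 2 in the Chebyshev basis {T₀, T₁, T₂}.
(-1/2)T₀ + (-5)T₁ + (3/2)T₂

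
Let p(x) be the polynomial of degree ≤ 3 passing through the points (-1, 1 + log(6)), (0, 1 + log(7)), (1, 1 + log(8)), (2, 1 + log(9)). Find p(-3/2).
1 + log(192*2**(1/8)*3**(9/16)*7**(13/16)/343)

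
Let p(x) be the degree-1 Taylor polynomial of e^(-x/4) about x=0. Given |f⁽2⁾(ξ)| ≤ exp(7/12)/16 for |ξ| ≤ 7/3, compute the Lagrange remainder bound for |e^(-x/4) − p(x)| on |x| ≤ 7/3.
49*exp(7/12)/288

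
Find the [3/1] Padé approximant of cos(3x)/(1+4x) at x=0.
(27*x**3/32 - 441*x**2/92 + 27*x/368 + 1)/(1499*x/368 + 1)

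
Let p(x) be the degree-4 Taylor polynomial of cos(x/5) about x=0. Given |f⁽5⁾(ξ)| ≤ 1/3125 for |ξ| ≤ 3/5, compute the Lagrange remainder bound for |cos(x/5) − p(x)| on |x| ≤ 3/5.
81/390625000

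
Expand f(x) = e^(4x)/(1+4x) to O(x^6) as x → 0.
1 + 8*x**2 - 64*x**3/3 + 96*x**4 - 5632*x**5/15 + O(x**6)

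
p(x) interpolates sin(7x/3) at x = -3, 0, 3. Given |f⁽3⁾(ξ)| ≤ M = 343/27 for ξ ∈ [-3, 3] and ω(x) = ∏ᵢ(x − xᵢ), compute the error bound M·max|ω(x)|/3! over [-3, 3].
343*sqrt(3)/27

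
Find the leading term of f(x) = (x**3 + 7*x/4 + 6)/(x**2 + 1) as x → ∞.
x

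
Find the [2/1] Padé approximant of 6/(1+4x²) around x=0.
6 - 24*x**2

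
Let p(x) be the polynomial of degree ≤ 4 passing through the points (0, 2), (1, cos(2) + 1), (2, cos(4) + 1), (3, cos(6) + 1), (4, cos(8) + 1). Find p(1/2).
35*cos(2)/32 - 5*cos(8)/128 + 7*cos(6)/32 - 35*cos(4)/64 + 163/128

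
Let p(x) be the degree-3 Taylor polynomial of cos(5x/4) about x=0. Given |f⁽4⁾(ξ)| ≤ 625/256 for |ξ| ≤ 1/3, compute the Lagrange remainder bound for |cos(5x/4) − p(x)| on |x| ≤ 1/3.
625/497664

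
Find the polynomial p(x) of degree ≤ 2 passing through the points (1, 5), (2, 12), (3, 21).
x**2 + 4*x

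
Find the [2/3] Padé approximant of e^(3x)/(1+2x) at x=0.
(123*x**2/140 + 54*x/35 + 1)/(183*x**3/140 - 303*x**2/140 + 19*x/35 + 1)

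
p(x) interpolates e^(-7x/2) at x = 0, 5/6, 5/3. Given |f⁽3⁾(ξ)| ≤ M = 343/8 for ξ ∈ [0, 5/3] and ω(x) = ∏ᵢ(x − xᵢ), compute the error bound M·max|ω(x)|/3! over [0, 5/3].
42875*sqrt(3)/46656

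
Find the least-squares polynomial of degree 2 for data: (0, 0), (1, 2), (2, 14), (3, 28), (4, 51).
-11/35 + (8/35)x + (22/7)x²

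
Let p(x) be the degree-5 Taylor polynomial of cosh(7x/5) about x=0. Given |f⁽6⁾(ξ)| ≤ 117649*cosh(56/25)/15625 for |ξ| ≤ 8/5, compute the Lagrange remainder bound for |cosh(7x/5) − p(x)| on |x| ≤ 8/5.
1927561216*cosh(56/25)/10986328125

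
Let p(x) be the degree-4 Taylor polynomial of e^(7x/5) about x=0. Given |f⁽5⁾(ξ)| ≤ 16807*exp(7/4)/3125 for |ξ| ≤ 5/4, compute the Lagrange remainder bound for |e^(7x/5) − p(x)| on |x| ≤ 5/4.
16807*exp(7/4)/122880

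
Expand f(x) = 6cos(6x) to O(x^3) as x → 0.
6 - 108*x**2 + O(x**3)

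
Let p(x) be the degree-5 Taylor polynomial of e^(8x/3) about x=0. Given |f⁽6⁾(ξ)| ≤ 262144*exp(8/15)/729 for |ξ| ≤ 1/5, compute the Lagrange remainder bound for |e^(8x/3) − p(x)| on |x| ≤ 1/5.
16384*exp(8/15)/512578125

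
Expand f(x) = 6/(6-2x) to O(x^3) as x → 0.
1 + x/3 + x**2/9 + O(x**3)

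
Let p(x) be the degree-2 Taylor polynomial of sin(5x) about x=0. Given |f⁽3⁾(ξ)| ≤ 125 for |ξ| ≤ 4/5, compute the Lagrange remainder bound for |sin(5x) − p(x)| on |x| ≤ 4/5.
32/3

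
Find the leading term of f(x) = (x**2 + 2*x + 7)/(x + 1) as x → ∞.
x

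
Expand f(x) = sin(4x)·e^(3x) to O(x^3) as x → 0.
4*x + 12*x**2 + O(x**3)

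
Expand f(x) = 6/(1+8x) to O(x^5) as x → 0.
6 - 48*x + 384*x**2 - 3072*x**3 + 24576*x**4 + O(x**5)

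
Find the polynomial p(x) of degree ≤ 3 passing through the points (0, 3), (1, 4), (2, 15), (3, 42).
x**3 + 2*x**2 - 2*x + 3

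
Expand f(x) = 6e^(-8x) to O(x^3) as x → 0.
6 - 48*x + 192*x**2 + O(x**3)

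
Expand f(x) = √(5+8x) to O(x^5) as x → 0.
sqrt(5) + 4*sqrt(5)*x/5 - 8*sqrt(5)*x**2/25 + 32*sqrt(5)*x**3/125 - 32*sqrt(5)*x**4/125 + O(x**5)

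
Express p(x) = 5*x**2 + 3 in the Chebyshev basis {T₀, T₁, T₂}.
(11/2)T₀ + (5/2)T₂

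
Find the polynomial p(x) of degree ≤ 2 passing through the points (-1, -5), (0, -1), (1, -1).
-2*x**2 + 2*x - 1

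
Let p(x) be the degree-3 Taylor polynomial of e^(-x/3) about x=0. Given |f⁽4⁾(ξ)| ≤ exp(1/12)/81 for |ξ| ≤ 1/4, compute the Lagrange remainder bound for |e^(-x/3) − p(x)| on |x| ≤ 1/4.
exp(1/12)/497664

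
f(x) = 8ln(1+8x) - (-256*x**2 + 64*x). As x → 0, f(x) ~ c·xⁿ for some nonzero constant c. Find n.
3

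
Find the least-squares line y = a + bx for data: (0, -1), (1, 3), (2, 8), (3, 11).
a = -9/10, b = 41/10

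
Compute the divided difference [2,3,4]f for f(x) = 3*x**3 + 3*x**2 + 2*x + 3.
30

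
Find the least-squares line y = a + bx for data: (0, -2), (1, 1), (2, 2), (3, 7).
a = -11/5, b = 14/5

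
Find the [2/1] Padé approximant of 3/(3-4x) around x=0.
1/(1 - 4*x/3)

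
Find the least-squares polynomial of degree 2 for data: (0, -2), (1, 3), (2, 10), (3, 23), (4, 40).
-12/7 + (64/35)x + (15/7)x²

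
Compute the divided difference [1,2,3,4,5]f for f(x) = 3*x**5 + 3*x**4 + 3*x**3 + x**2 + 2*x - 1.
48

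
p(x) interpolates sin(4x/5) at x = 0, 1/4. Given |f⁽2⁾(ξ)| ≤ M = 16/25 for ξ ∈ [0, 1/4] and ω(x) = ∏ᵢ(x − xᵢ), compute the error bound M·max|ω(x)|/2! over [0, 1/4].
1/200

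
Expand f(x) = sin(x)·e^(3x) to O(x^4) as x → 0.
x + 3*x**2 + 13*x**3/3 + O(x**4)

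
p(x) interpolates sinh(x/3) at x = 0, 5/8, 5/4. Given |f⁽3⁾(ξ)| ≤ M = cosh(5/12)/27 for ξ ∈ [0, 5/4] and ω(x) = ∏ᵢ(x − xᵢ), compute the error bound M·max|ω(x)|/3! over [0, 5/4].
125*sqrt(3)*cosh(5/12)/373248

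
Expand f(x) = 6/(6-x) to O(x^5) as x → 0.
1 + x/6 + x**2/36 + x**3/216 + x**4/1296 + O(x**5)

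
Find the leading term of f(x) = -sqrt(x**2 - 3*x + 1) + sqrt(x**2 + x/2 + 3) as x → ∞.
7/4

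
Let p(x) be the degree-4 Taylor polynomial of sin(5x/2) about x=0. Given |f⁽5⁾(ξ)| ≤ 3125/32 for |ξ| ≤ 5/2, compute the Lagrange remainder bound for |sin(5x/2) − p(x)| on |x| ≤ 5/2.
1953125/24576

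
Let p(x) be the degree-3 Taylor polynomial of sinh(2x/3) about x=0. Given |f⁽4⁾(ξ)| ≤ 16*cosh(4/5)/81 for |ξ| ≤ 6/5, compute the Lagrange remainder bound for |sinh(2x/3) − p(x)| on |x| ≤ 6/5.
32*cosh(4/5)/1875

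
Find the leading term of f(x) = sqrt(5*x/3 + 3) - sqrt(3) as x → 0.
5*sqrt(3)*x/18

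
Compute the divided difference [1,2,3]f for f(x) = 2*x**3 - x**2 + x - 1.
11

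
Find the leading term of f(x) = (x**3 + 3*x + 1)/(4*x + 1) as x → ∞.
x**2/4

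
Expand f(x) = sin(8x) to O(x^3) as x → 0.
8*x + O(x**3)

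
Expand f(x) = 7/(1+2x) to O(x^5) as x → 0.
7 - 14*x + 28*x**2 - 56*x**3 + 112*x**4 + O(x**5)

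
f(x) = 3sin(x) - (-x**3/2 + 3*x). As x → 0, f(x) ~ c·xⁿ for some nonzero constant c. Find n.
5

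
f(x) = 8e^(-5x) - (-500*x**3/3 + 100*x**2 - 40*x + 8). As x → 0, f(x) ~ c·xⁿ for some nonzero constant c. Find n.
4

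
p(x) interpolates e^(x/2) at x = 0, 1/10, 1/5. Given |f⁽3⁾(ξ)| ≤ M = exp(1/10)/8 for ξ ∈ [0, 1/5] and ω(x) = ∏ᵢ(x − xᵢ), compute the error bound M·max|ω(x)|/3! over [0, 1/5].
sqrt(3)*exp(1/10)/216000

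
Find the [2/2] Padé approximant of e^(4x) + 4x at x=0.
(20*x**2/3 + 8*x + 1)/(1 - 4*x**2/3)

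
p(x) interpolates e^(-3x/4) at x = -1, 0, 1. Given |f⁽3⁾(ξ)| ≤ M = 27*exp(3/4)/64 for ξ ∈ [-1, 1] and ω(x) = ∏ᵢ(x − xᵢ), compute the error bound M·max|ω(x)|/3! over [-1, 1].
sqrt(3)*exp(3/4)/64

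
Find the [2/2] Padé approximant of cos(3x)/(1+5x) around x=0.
(-765*x**2/164 + 15*x/82 + 1)/(3*x**2/4 + 425*x/82 + 1)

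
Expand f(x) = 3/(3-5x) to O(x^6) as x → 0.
1 + 5*x/3 + 25*x**2/9 + 125*x**3/27 + 625*x**4/81 + 3125*x**5/243 + O(x**6)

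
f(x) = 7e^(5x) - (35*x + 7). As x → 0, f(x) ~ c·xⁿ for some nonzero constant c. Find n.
2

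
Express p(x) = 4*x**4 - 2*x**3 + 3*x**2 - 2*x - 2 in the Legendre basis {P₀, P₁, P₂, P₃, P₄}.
(-1/5)P₀ + (-16/5)P₁ + (30/7)P₂ + (-4/5)P₃ + (32/35)P₄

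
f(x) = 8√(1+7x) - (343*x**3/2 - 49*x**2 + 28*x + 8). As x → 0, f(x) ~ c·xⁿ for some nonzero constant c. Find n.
4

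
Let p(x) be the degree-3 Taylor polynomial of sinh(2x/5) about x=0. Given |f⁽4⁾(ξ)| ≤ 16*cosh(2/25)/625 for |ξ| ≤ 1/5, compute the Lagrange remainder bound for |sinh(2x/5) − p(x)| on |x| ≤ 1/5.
2*cosh(2/25)/1171875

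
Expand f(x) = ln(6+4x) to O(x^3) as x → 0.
log(6) + 2*x/3 - 2*x**2/9 + O(x**3)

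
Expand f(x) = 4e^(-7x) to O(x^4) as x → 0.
4 - 28*x + 98*x**2 - 686*x**3/3 + O(x**4)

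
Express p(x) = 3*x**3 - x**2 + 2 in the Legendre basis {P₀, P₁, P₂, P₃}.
(5/3)P₀ + (9/5)P₁ + (-2/3)P₂ + (6/5)P₃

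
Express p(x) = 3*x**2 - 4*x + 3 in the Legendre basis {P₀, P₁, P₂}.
(4)P₀ + (-4)P₁ + (2)P₂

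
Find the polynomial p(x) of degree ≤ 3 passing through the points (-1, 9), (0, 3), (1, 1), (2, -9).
-2*x**3 + 2*x**2 - 2*x + 3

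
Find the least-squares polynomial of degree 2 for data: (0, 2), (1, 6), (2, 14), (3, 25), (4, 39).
66/35 + (191/70)x + (23/14)x²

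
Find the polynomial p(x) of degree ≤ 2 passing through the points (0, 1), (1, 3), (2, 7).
x**2 + x + 1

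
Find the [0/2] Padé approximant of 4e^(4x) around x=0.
4/(8*x**2 - 4*x + 1)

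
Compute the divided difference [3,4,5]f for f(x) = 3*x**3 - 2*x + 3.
36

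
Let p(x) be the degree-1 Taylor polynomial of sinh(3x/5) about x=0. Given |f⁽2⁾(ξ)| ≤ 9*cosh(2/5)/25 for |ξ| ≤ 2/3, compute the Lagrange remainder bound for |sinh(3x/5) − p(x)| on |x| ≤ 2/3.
2*cosh(2/5)/25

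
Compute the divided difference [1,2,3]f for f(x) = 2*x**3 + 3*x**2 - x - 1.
15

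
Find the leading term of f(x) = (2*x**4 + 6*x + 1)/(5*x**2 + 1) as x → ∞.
2*x**2/5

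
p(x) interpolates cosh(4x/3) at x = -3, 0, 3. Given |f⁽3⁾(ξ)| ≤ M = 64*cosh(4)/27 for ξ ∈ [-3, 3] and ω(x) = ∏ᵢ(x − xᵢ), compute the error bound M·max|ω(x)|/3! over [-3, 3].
64*sqrt(3)*cosh(4)/27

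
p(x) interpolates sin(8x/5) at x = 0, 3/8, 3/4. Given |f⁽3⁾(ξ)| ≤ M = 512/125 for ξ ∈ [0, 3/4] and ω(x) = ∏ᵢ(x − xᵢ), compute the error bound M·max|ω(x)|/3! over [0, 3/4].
sqrt(3)/125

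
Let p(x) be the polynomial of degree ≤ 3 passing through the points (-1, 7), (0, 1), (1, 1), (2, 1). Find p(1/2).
5/8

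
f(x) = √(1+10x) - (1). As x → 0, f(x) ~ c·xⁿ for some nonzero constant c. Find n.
1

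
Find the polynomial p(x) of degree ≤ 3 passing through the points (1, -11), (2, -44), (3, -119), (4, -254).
-3*x**3 - 3*x**2 - 3*x - 2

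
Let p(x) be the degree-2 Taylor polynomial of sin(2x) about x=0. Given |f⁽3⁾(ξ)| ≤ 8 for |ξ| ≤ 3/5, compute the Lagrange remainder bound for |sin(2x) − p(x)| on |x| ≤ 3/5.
36/125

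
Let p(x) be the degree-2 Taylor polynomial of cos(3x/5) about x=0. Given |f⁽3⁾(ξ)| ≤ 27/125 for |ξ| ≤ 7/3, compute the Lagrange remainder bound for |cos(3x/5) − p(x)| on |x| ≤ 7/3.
343/750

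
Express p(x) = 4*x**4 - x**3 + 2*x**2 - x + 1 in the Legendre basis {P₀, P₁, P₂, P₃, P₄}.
(37/15)P₀ + (-8/5)P₁ + (76/21)P₂ + (-2/5)P₃ + (32/35)P₄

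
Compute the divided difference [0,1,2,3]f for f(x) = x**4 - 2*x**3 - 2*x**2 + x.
4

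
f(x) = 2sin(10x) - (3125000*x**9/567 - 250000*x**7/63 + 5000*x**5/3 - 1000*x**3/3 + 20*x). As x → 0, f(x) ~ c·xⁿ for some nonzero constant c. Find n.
11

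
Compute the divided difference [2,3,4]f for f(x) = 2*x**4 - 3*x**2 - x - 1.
107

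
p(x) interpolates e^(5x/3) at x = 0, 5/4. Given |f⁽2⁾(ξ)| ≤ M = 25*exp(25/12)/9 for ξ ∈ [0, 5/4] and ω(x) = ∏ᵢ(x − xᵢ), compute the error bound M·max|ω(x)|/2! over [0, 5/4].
625*exp(25/12)/1152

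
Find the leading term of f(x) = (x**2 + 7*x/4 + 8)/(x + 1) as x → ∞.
x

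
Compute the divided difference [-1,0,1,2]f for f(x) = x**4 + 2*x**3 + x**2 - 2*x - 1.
4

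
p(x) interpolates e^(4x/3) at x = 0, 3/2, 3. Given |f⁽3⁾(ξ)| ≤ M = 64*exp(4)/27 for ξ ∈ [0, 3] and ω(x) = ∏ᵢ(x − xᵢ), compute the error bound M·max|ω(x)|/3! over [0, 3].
8*sqrt(3)*exp(4)/27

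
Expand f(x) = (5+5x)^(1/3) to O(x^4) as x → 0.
5**(1/3) + 5**(1/3)*x/3 - 5**(1/3)*x**2/9 + 5*5**(1/3)*x**3/81 + O(x**4)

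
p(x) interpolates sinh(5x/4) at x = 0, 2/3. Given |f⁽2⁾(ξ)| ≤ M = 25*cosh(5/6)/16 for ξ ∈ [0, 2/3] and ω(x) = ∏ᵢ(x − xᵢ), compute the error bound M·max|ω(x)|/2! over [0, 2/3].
25*cosh(5/6)/288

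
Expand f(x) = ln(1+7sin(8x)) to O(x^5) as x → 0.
56*x - 1568*x**2 + 173824*x**3/3 - 7275520*x**4/3 + O(x**5)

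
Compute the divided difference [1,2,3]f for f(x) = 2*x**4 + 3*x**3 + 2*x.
68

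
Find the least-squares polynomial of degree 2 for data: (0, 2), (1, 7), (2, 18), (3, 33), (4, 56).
74/35 + (69/35)x + (20/7)x²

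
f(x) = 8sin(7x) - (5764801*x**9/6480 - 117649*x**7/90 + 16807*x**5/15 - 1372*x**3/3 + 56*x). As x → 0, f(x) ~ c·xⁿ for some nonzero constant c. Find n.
11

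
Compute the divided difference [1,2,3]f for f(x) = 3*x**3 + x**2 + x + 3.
19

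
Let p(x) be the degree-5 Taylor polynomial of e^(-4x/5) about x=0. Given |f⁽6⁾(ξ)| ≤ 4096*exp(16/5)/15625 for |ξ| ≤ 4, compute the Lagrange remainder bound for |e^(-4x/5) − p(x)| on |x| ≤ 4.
1048576*exp(16/5)/703125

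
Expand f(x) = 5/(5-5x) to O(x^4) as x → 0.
1 + x + x**2 + x**3 + O(x**4)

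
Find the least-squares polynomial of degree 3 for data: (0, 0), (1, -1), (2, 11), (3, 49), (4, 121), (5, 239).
1/14 + (-137/28)x + (25/14)x² + (7/4)x³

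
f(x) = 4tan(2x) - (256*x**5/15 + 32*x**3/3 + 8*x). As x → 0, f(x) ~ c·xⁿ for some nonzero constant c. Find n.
7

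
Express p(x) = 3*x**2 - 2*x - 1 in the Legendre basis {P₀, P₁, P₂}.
(-2)P₁ + (2)P₂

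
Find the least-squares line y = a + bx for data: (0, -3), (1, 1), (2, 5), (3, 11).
a = -17/5, b = 23/5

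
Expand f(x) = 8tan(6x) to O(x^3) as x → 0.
48*x + O(x**3)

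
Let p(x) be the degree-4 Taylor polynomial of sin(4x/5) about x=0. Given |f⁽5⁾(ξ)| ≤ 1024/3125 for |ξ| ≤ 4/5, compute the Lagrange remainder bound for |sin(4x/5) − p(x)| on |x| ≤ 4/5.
131072/146484375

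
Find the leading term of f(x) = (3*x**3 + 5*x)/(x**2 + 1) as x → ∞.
3*x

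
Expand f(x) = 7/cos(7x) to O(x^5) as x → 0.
7 + 343*x**2/2 + 84035*x**4/24 + O(x**5)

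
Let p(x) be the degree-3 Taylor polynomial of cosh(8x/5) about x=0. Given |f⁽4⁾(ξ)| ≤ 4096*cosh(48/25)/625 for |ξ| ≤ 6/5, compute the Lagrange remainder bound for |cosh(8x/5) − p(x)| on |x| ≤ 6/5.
221184*cosh(48/25)/390625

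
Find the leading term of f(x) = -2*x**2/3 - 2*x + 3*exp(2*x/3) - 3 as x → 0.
4*x**3/27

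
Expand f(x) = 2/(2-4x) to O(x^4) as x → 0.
1 + 2*x + 4*x**2 + 8*x**3 + O(x**4)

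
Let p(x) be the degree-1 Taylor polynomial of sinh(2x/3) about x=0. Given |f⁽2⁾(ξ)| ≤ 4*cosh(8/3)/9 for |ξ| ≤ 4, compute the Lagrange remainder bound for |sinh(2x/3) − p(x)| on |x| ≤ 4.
32*cosh(8/3)/9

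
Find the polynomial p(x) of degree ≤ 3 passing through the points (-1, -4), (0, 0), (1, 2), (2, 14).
2*x**3 - x**2 + x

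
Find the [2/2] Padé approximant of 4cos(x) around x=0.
(4 - 5*x**2/3)/(x**2/12 + 1)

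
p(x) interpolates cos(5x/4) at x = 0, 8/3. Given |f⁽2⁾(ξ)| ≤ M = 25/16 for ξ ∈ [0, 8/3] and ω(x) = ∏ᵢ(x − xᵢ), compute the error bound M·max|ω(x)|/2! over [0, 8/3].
25/18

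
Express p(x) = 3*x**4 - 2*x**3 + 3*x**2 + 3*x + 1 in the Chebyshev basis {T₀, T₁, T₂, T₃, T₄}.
(29/8)T₀ + (3/2)T₁ + (3)T₂ + (-1/2)T₃ + (3/8)T₄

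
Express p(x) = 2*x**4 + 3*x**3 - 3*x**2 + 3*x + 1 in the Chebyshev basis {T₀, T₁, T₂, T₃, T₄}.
(1/4)T₀ + (21/4)T₁ + (-1/2)T₂ + (3/4)T₃ + (1/4)T₄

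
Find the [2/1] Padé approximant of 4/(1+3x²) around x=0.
4 - 12*x**2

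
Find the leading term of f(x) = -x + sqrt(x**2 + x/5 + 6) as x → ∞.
1/10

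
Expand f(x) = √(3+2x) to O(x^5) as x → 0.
sqrt(3) + sqrt(3)*x/3 - sqrt(3)*x**2/18 + sqrt(3)*x**3/54 - 5*sqrt(3)*x**4/648 + O(x**5)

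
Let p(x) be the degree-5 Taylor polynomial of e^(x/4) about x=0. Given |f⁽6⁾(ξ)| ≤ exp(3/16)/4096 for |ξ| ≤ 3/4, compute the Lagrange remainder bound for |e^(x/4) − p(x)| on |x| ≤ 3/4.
81*exp(3/16)/1342177280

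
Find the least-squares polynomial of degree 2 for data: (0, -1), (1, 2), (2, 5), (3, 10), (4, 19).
-3/5 + (4/5)x + x²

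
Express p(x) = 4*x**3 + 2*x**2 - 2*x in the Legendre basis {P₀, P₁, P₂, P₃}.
(2/3)P₀ + (2/5)P₁ + (4/3)P₂ + (8/5)P₃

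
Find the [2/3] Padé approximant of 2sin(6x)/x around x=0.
(12 - 252*x**2/5)/(9*x**2/5 + 1)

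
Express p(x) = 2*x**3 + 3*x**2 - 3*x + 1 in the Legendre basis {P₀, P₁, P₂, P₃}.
(2)P₀ + (-9/5)P₁ + (2)P₂ + (4/5)P₃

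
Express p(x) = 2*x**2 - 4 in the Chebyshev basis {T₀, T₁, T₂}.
(-3)T₀ + T₂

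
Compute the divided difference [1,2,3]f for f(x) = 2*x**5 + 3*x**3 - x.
198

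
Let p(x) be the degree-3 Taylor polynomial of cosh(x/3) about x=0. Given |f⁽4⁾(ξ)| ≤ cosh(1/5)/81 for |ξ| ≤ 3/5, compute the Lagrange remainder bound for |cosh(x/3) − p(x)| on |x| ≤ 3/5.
cosh(1/5)/15000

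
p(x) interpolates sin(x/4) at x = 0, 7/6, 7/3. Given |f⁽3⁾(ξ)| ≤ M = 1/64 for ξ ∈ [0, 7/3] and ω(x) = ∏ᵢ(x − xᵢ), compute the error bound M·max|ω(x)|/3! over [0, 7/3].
343*sqrt(3)/373248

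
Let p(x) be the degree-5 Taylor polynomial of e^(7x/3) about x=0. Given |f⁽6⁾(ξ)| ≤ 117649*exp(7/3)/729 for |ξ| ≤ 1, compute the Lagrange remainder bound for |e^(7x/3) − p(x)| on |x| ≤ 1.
117649*exp(7/3)/524880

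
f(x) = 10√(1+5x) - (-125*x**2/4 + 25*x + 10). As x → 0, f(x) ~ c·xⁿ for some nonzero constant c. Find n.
3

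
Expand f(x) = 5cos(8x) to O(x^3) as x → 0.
5 - 160*x**2 + O(x**3)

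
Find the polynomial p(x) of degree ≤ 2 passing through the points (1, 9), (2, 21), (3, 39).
3*x**2 + 3*x + 3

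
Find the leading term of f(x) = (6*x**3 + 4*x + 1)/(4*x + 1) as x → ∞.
3*x**2/2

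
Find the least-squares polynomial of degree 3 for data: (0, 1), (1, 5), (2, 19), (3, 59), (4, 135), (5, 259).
74/63 + (505/378)x + (-17/126)x² + (55/27)x³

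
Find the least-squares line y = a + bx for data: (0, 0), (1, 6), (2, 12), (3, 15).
a = 3/5, b = 51/10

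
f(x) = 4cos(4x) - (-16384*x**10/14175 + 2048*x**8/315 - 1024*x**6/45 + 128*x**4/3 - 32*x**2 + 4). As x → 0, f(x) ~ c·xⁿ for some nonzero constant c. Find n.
12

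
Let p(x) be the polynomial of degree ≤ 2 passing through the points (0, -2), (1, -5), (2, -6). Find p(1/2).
-15/4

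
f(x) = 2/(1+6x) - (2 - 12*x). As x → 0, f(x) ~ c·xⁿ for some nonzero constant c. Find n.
2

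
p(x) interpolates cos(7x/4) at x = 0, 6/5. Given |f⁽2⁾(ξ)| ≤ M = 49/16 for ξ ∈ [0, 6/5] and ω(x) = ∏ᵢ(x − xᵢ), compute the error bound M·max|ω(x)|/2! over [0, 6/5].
441/800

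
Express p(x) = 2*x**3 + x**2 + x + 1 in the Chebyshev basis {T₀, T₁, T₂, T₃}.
(3/2)T₀ + (5/2)T₁ + (1/2)T₂ + (1/2)T₃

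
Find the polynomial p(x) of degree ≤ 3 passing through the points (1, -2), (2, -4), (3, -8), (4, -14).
-x**2 + x - 2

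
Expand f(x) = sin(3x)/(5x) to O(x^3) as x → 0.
3/5 - 9*x**2/10 + O(x**3)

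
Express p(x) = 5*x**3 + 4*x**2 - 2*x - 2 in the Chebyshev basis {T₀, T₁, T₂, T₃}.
(7/4)T₁ + (2)T₂ + (5/4)T₃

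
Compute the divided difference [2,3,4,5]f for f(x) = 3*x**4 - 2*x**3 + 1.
40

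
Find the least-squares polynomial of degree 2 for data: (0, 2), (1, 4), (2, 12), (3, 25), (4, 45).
72/35 + (-71/70)x + (41/14)x²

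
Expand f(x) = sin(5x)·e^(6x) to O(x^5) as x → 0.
5*x + 30*x**2 + 415*x**3/6 + 55*x**4 + O(x**5)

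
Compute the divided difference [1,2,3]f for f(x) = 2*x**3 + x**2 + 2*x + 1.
13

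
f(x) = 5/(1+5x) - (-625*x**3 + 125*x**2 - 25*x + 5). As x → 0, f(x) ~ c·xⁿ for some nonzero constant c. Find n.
4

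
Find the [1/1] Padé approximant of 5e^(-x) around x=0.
(5 - 5*x/2)/(x/2 + 1)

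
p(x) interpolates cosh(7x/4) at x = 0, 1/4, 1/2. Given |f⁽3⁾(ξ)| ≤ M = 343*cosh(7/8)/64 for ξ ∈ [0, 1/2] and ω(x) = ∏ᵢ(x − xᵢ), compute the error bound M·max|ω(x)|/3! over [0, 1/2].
343*sqrt(3)*cosh(7/8)/110592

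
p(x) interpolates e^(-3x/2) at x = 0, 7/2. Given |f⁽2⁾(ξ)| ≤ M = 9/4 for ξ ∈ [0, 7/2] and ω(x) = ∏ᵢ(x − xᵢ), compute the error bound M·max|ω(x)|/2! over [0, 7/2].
441/128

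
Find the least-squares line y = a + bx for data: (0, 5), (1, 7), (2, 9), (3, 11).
a = 5, b = 2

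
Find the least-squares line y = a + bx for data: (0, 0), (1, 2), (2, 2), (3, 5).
a = 0, b = 3/2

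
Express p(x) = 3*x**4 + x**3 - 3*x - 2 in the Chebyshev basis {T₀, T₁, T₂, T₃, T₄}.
(-7/8)T₀ + (-9/4)T₁ + (3/2)T₂ + (1/4)T₃ + (3/8)T₄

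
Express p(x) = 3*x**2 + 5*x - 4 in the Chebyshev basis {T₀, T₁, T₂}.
(-5/2)T₀ + (5)T₁ + (3/2)T₂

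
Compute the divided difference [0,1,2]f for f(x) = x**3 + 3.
3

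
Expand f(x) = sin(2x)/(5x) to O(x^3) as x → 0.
2/5 - 4*x**2/15 + O(x**3)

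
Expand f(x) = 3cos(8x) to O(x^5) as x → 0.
3 - 96*x**2 + 512*x**4 + O(x**5)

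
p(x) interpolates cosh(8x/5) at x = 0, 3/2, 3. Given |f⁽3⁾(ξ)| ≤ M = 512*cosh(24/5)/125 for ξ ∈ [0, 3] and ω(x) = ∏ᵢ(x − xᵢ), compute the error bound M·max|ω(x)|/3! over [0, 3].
64*sqrt(3)*cosh(24/5)/125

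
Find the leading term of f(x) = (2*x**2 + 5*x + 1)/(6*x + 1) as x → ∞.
x/3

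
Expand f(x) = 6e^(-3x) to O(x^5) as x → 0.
6 - 18*x + 27*x**2 - 27*x**3 + 81*x**4/4 + O(x**5)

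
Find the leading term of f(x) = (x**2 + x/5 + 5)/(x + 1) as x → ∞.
x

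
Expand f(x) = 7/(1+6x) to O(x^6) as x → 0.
7 - 42*x + 252*x**2 - 1512*x**3 + 9072*x**4 - 54432*x**5 + O(x**6)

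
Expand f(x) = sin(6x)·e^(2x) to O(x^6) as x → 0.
6*x + 12*x**2 - 24*x**3 - 64*x**4 - 16*x**5/5 + O(x**6)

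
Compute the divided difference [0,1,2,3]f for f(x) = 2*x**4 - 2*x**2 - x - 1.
12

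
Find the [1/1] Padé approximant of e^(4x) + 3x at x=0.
(41*x/7 + 1)/(1 - 8*x/7)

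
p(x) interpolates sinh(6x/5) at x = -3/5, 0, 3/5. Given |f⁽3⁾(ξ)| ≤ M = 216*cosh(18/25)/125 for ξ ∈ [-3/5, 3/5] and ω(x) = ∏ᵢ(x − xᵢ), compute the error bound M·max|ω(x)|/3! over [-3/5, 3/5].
216*sqrt(3)*cosh(18/25)/15625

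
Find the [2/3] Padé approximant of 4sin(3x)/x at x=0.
(12 - 63*x**2/5)/(9*x**2/20 + 1)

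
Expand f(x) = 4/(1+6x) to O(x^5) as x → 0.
4 - 24*x + 144*x**2 - 864*x**3 + 5184*x**4 + O(x**5)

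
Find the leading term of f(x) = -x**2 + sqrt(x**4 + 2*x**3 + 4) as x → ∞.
x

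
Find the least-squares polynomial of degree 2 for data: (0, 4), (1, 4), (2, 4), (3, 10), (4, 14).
4 + (-7/5)x + x²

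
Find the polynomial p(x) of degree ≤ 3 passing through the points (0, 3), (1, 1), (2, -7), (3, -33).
-2*x**3 + 3*x**2 - 3*x + 3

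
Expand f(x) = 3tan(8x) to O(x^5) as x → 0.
24*x + 512*x**3 + O(x**5)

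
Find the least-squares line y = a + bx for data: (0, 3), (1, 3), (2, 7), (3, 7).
a = 13/5, b = 8/5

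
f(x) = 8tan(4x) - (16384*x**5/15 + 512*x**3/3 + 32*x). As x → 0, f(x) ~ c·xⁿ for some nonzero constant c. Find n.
7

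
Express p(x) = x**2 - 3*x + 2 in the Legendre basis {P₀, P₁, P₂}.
(7/3)P₀ + (-3)P₁ + (2/3)P₂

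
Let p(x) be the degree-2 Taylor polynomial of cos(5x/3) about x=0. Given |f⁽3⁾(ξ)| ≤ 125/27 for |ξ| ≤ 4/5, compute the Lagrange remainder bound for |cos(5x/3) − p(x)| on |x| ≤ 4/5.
32/81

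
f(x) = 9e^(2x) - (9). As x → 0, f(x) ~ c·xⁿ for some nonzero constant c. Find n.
1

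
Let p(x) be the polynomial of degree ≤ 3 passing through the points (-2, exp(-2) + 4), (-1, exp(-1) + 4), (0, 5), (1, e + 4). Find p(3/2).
(-5 + 21*e + (29 + 35*e)*exp(2))*exp(-2)/16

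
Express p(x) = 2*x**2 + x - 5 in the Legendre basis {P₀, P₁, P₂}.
(-13/3)P₀ + P₁ + (4/3)P₂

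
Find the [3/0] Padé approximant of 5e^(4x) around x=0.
160*x**3/3 + 40*x**2 + 20*x + 5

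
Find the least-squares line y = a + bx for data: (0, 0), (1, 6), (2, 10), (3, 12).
a = 1, b = 4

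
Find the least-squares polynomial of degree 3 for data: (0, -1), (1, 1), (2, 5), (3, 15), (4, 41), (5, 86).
-64/63 + (695/189)x + (-649/252)x² + (115/108)x³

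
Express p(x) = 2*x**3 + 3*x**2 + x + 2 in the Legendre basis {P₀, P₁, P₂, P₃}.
(3)P₀ + (11/5)P₁ + (2)P₂ + (4/5)P₃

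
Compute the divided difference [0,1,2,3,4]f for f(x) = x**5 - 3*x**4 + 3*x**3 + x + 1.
7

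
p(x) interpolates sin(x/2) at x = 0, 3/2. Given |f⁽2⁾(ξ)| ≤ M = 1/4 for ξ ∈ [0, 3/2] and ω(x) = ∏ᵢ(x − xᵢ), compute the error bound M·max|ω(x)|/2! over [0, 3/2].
9/128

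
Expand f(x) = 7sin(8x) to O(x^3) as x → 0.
56*x + O(x**3)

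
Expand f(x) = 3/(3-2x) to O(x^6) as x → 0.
1 + 2*x/3 + 4*x**2/9 + 8*x**3/27 + 16*x**4/81 + 32*x**5/243 + O(x**6)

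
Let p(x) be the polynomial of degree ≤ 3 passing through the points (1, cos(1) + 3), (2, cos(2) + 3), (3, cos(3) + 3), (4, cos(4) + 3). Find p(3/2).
15*cos(2)/16 + cos(4)/16 + 5*cos(1)/16 - 5*cos(3)/16 + 3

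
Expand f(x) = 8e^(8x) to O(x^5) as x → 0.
8 + 64*x + 256*x**2 + 2048*x**3/3 + 4096*x**4/3 + O(x**5)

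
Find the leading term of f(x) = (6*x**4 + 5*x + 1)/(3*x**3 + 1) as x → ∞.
2*x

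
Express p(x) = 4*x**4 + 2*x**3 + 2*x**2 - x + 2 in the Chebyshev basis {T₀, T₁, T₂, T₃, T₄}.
(9/2)T₀ + (1/2)T₁ + (3)T₂ + (1/2)T₃ + (1/2)T₄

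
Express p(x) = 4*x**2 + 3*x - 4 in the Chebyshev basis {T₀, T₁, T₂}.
(-2)T₀ + (3)T₁ + (2)T₂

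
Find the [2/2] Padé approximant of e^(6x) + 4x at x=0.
(39*x**2 + 13*x + 1)/(-9*x**2 + 3*x + 1)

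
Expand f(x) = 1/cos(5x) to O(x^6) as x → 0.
1 + 25*x**2/2 + 3125*x**4/24 + O(x**6)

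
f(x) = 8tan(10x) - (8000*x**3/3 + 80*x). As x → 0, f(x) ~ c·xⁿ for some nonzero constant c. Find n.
5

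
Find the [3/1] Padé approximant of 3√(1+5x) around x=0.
(-375*x**3/64 + 225*x**2/16 + 135*x/8 + 3)/(25*x/8 + 1)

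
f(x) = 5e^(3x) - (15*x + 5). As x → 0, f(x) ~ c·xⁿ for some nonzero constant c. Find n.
2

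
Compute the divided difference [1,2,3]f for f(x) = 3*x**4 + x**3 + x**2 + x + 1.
82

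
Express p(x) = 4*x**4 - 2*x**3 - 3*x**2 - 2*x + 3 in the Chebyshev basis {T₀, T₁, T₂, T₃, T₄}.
(3)T₀ + (-7/2)T₁ + (1/2)T₂ + (-1/2)T₃ + (1/2)T₄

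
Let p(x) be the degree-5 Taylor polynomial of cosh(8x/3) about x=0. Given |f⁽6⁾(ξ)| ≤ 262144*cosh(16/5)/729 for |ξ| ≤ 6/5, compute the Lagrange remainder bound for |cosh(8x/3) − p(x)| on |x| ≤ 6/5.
1048576*cosh(16/5)/703125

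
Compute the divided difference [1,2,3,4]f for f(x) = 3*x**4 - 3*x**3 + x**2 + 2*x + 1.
27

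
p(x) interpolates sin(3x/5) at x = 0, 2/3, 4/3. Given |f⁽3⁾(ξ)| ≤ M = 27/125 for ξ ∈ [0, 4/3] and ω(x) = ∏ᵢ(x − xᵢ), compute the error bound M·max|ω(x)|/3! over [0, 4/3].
8*sqrt(3)/3375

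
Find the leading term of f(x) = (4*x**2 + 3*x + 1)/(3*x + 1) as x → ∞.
4*x/3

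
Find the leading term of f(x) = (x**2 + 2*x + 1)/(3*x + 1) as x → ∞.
x/3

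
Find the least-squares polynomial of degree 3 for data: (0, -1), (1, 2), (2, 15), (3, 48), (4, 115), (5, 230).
-73/63 + (713/189)x + (-142/63)x² + (58/27)x³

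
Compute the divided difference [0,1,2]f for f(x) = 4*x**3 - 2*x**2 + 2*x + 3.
10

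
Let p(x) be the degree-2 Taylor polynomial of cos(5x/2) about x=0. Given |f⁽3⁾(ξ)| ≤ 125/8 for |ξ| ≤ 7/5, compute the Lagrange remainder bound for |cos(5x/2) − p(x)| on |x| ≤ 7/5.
343/48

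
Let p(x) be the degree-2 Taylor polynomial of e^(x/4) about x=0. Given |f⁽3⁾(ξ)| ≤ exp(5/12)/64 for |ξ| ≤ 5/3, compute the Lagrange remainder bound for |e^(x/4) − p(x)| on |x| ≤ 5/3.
125*exp(5/12)/10368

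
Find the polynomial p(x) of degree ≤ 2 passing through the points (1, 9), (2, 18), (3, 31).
2*x**2 + 3*x + 4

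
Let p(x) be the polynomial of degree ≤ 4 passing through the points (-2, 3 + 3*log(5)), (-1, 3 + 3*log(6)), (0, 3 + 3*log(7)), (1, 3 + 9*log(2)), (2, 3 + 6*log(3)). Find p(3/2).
3 + log(9216*sqrt(2)*3**(19/64)*5**(113/128)*7**(23/64)/245)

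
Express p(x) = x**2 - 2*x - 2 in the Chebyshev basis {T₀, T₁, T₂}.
(-3/2)T₀ + (-2)T₁ + (1/2)T₂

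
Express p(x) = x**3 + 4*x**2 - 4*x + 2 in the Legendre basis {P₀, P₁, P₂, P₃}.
(10/3)P₀ + (-17/5)P₁ + (8/3)P₂ + (2/5)P₃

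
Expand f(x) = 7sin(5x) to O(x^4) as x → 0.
35*x - 875*x**3/6 + O(x**4)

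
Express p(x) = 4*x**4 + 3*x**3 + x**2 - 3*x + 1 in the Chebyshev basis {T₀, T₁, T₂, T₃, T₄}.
(3)T₀ + (-3/4)T₁ + (5/2)T₂ + (3/4)T₃ + (1/2)T₄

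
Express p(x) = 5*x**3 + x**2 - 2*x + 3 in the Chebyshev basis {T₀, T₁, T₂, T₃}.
(7/2)T₀ + (7/4)T₁ + (1/2)T₂ + (5/4)T₃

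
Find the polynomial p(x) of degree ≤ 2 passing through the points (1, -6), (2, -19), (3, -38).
-3*x**2 - 4*x + 1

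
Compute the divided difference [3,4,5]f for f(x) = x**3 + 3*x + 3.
12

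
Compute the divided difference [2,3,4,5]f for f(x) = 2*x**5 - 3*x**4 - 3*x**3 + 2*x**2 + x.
205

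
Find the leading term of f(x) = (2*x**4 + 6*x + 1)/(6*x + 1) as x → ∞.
x**3/3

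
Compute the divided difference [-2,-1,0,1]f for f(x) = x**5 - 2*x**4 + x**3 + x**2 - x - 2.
10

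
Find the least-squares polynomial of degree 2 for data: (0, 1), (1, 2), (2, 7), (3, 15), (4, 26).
31/35 + (-19/70)x + (23/14)x²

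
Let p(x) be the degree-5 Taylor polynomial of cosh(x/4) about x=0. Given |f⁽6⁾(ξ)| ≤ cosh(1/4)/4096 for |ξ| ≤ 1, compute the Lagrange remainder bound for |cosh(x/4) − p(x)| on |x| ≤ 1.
cosh(1/4)/2949120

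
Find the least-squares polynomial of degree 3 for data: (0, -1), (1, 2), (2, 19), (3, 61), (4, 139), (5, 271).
-11/9 + (107/54)x + (-11/36)x² + (233/108)x³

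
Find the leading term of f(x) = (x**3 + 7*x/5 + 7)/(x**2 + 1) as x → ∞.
x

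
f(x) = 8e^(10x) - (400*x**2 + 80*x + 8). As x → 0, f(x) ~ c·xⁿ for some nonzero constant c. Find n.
3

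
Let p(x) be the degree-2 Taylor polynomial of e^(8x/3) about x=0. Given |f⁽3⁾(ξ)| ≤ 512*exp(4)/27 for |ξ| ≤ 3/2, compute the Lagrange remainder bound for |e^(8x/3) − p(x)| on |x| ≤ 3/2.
32*exp(4)/3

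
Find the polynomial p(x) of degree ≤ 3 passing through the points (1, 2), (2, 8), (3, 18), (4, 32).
2*x**2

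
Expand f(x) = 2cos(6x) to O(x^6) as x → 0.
2 - 36*x**2 + 108*x**4 + O(x**6)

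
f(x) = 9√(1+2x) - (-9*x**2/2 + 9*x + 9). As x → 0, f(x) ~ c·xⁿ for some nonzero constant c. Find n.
3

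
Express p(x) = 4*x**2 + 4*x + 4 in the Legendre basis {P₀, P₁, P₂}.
(16/3)P₀ + (4)P₁ + (8/3)P₂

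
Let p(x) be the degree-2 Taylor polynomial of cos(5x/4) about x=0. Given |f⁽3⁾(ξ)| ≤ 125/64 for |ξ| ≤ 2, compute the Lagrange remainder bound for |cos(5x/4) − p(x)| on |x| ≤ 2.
125/48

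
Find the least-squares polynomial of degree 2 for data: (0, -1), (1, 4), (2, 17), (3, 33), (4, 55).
-46/35 + (247/70)x + (37/14)x²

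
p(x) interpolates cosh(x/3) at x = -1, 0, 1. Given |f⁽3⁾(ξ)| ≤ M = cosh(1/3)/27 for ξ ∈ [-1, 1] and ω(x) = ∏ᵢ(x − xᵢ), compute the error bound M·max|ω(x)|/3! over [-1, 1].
sqrt(3)*cosh(1/3)/729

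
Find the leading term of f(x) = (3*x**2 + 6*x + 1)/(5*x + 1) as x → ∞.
3*x/5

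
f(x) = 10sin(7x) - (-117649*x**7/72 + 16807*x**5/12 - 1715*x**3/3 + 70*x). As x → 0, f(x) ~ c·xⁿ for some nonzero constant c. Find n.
9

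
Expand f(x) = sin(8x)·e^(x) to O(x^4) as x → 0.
8*x + 8*x**2 - 244*x**3/3 + O(x**4)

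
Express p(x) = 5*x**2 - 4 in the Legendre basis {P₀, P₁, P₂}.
(-7/3)P₀ + (10/3)P₂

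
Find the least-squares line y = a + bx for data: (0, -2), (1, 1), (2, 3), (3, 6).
a = -19/10, b = 13/5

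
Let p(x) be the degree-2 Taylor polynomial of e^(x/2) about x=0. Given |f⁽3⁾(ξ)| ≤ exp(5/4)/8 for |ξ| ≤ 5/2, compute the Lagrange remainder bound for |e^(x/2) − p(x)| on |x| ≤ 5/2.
125*exp(5/4)/384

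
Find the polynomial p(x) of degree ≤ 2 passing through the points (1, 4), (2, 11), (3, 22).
2*x**2 + x + 1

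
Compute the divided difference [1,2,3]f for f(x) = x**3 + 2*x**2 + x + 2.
8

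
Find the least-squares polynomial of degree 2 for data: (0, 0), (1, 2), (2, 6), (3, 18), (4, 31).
3/35 + (-27/35)x + (15/7)x²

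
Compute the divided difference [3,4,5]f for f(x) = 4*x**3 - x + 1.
48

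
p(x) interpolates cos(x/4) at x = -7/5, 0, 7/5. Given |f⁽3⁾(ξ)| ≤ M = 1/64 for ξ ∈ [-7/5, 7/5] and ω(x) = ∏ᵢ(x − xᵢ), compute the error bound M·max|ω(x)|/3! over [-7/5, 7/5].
343*sqrt(3)/216000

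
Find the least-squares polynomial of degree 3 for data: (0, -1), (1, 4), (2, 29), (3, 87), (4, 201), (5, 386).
-8/7 + (39/14)x + (-1/14)x² + (3)x³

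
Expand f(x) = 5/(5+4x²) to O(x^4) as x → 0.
1 - 4*x**2/5 + O(x**4)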